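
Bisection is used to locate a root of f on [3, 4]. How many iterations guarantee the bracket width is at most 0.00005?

15

Width after n steps is 1/2^n. Need 2^n ≥ 1/0.00005 = 20000.
2^14 = 16384 < 20000 ≤ 2^15 = 32768, so n = 15.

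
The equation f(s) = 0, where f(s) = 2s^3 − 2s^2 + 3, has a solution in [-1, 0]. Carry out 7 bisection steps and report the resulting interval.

[-0.8984375, -0.890625]

m = -0.5, f(m) = 2.25 (+); new bracket [-1, -0.5]
m = -0.75, f(m) = 1.03125 (+); new bracket [-1, -0.75]
m = -0.875, f(m) = 0.128906 (+); new bracket [-1, -0.875]
m = -0.9375, f(m) = -0.4058 (−); new bracket [-0.9375, -0.875]
m = -0.90625, f(m) = -0.1312 (−); new bracket [-0.90625, -0.875]
m = -0.890625, f(m) = 0.0007 (+); new bracket [-0.90625, -0.890625]
m = -0.8984375, f(m) = -0.0648 (−); new bracket [-0.8984375, -0.890625]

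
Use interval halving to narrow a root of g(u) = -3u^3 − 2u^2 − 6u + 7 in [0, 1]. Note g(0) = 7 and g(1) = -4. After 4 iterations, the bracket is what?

[0.75, 0.8125]

u = 0.5 gives g = 3.125, positive; keep [0.5, 1]
u = 0.75 gives g = 0.109375, positive; keep [0.75, 1]
u = 0.875 gives g = -1.791016, negative; keep [0.75, 0.875]
u = 0.8125 gives g = -0.8044, negative; keep [0.75, 0.8125]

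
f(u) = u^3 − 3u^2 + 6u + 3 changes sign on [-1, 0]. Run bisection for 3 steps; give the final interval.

m = -0.5, f(m) = -0.875 (−); new bracket [-0.5, 0]
m = -0.25, f(m) = 1.296875 (+); new bracket [-0.5, -0.25]
m = -0.375, f(m) = 0.275391 (+); new bracket [-0.5, -0.375]

[-0.5, -0.375]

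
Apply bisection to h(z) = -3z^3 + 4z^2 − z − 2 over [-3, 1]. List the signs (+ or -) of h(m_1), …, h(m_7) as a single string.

+--++++

m = -1, h(m) = 6 (+); new bracket [-1, 1]
m = 0, h(m) = -2 (−); new bracket [-1, 0]
m = -0.5, h(m) = -0.125 (−); new bracket [-1, -0.5]
m = -0.75, h(m) = 2.2656 (+); new bracket [-0.75, -0.5]
m = -0.625, h(m) = 0.9199 (+); new bracket [-0.625, -0.5]
m = -0.5625, h(m) = 0.3621 (+); new bracket [-0.5625, -0.5]
m = -0.53125, h(m) = 0.11 (+); new bracket [-0.53125, -0.5]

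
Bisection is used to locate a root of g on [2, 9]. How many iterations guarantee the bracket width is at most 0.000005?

21

Width after n steps is 7/2^n. Need 2^n ≥ 7/0.000005 = 1400000.
2^20 = 1048576 < 1400000 ≤ 2^21 = 2097152, so n = 21.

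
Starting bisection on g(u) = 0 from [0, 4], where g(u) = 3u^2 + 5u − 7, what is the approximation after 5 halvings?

0.875

m = 2, g(m) = 15 (+); new bracket [0, 2]
m = 1, g(m) = 1 (+); new bracket [0, 1]
m = 0.5, g(m) = -3.75 (−); new bracket [0.5, 1]
m = 0.75, g(m) = -1.5625 (−); new bracket [0.75, 1]
m = 0.875, g(m) = -0.3281 (−); new bracket [0.875, 1]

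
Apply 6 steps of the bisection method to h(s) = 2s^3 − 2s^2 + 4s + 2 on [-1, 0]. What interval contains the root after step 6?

h(-0.5) = -0.75 < 0, so the root lies in [-0.5, 0]
h(-0.25) = 0.84375 > 0, so the root lies in [-0.5, -0.25]
h(-0.375) = 0.113281 > 0, so the root lies in [-0.5, -0.375]
h(-0.4375) = -0.3003 < 0, so the root lies in [-0.4375, -0.375]
h(-0.40625) = -0.0892 < 0, so the root lies in [-0.40625, -0.375]
h(-0.390625) = 0.0131 > 0, so the root lies in [-0.40625, -0.390625]

[-0.40625, -0.390625]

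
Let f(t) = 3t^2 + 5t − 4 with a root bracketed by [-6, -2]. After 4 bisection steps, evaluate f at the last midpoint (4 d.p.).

f(-4) = 24 > 0, so the root lies in [-4, -2]
f(-3) = 8 > 0, so the root lies in [-3, -2]
f(-2.5) = 2.25 > 0, so the root lies in [-2.5, -2]
f(-2.25) = -0.0625 < 0, so the root lies in [-2.5, -2.25]

-0.0625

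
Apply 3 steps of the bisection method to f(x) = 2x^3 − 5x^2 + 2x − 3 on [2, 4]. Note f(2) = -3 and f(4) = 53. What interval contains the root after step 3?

[2.25, 2.5]

x = 3 gives f = 12, positive; keep [2, 3]
x = 2.5 gives f = 2, positive; keep [2, 2.5]
x = 2.25 gives f = -1.03125, negative; keep [2.25, 2.5]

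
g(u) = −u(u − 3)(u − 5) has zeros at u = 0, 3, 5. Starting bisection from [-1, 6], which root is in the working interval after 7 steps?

g(2.5) = -3.125 < 0, so the root lies in [-1, 2.5]
g(0.75) = -7.171875 < 0, so the root lies in [-1, 0.75]
g(-0.125) = 2.001953 > 0, so the root lies in [-0.125, 0.75]
g(0.3125) = -3.9368 < 0, so the root lies in [-0.125, 0.3125]
g(0.09375) = -1.3368 < 0, so the root lies in [-0.125, 0.09375]
g(-0.015625) = 0.2363 > 0, so the root lies in [-0.015625, 0.09375]
g(0.0390625) = -0.5738 < 0, so the root lies in [-0.015625, 0.0390625]

0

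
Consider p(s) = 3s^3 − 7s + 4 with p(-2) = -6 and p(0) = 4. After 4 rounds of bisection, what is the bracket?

p(-1) = 8 > 0, so the root lies in [-2, -1]
p(-1.5) = 4.375 > 0, so the root lies in [-2, -1.5]
p(-1.75) = 0.171875 > 0, so the root lies in [-2, -1.75]
p(-1.875) = -2.6504 < 0, so the root lies in [-1.875, -1.75]

[-1.875, -1.75]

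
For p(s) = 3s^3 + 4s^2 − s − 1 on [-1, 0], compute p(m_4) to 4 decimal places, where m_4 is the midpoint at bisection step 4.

midpoint -0.5: p = 0.125 > 0 → [-0.5, 0]
midpoint -0.25: p = -0.546875 < 0 → [-0.5, -0.25]
midpoint -0.375: p = -0.220703 < 0 → [-0.5, -0.375]
midpoint -0.4375: p = -0.0481 < 0 → [-0.5, -0.4375]

-0.0481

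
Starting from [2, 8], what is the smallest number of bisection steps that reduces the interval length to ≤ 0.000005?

21

Width after n steps is 6/2^n. Need 2^n ≥ 6/0.000005 = 1200000.
2^20 = 1048576 < 1200000 ≤ 2^21 = 2097152, so n = 21.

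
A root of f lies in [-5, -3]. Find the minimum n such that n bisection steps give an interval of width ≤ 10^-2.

8

Width after n steps is 2/2^n. Need 2^n ≥ 2/10^-2 = 200.
2^7 = 128 < 200 ≤ 2^8 = 256, so n = 8.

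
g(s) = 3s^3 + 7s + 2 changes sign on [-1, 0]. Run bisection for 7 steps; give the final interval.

m = -0.5, g(m) = -1.875 (−); new bracket [-0.5, 0]
m = -0.25, g(m) = 0.203125 (+); new bracket [-0.5, -0.25]
m = -0.375, g(m) = -0.783203 (−); new bracket [-0.375, -0.25]
m = -0.3125, g(m) = -0.2791 (−); new bracket [-0.3125, -0.25]
m = -0.28125, g(m) = -0.0355 (−); new bracket [-0.28125, -0.25]
m = -0.265625, g(m) = 0.0844 (+); new bracket [-0.28125, -0.265625]
m = -0.2734375, g(m) = 0.0246 (+); new bracket [-0.28125, -0.2734375]

[-0.28125, -0.2734375]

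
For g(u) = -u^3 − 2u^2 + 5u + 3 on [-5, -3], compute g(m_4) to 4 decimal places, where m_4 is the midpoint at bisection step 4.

m = -4, g(m) = 15 (+); new bracket [-4, -3]
m = -3.5, g(m) = 3.875 (+); new bracket [-3.5, -3]
m = -3.25, g(m) = -0.046875 (−); new bracket [-3.5, -3.25]
m = -3.375, g(m) = 1.7871 (+); new bracket [-3.375, -3.25]

1.7871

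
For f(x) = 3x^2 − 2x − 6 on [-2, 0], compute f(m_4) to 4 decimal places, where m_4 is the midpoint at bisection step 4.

0.0469

f(-1) = -1 < 0, so the root lies in [-2, -1]
f(-1.5) = 3.75 > 0, so the root lies in [-1.5, -1]
f(-1.25) = 1.1875 > 0, so the root lies in [-1.25, -1]
f(-1.125) = 0.0469 > 0, so the root lies in [-1.125, -1]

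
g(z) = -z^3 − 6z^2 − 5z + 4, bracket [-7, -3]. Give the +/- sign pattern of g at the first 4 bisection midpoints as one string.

+---

m = -5, g(m) = 4 (+); new bracket [-5, -3]
m = -4, g(m) = -8 (−); new bracket [-5, -4]
m = -4.5, g(m) = -3.875 (−); new bracket [-5, -4.5]
m = -4.75, g(m) = -0.4531 (−); new bracket [-5, -4.75]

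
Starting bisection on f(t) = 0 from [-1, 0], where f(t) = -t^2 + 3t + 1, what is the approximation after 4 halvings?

-0.3125

f(-0.5) = -0.75 < 0, so the root lies in [-0.5, 0]
f(-0.25) = 0.1875 > 0, so the root lies in [-0.5, -0.25]
f(-0.375) = -0.265625 < 0, so the root lies in [-0.375, -0.25]
f(-0.3125) = -0.0352 < 0, so the root lies in [-0.3125, -0.25]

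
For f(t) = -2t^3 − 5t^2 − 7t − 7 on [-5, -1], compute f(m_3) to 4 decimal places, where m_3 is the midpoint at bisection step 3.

f(-3) = 23 > 0, so the root lies in [-3, -1]
f(-2) = 3 > 0, so the root lies in [-2, -1]
f(-1.5) = -1 < 0, so the root lies in [-2, -1.5]

-1.0000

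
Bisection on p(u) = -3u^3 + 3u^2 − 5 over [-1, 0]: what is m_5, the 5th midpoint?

-0.90625

p(-0.5) = -3.875 < 0, so the root lies in [-1, -0.5]
p(-0.75) = -2.046875 < 0, so the root lies in [-1, -0.75]
p(-0.875) = -0.693359 < 0, so the root lies in [-1, -0.875]
p(-0.9375) = 0.1086 > 0, so the root lies in [-0.9375, -0.875]
p(-0.90625) = -0.3033 < 0, so the root lies in [-0.9375, -0.90625]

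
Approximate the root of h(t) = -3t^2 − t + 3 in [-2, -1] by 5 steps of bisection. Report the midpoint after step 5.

-1.15625

m = -1.5, h(m) = -2.25 (−); new bracket [-1.5, -1]
m = -1.25, h(m) = -0.4375 (−); new bracket [-1.25, -1]
m = -1.125, h(m) = 0.328125 (+); new bracket [-1.25, -1.125]
m = -1.1875, h(m) = -0.043 (−); new bracket [-1.1875, -1.125]
m = -1.15625, h(m) = 0.1455 (+); new bracket [-1.1875, -1.15625]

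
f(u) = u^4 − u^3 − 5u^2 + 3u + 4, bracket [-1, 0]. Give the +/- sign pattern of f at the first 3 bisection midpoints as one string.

m = -0.5, f(m) = 1.4375 (+); new bracket [-1, -0.5]
m = -0.75, f(m) = -0.324219 (−); new bracket [-0.75, -0.5]
m = -0.625, f(m) = 0.568604 (+); new bracket [-0.75, -0.625]

+-+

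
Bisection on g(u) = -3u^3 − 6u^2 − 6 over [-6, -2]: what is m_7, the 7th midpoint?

-2.34375

m = -4, g(m) = 90 (+); new bracket [-4, -2]
m = -3, g(m) = 21 (+); new bracket [-3, -2]
m = -2.5, g(m) = 3.375 (+); new bracket [-2.5, -2]
m = -2.25, g(m) = -2.2031 (−); new bracket [-2.5, -2.25]
m = -2.375, g(m) = 0.3457 (+); new bracket [-2.375, -2.25]
m = -2.3125, g(m) = -0.9866 (−); new bracket [-2.375, -2.3125]
m = -2.34375, g(m) = -0.3352 (−); new bracket [-2.375, -2.34375]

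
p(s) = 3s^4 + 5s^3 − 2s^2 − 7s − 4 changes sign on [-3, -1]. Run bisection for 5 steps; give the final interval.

m = -2, p(m) = 10 (+); new bracket [-2, -1]
m = -1.5, p(m) = 0.3125 (+); new bracket [-1.5, -1]
m = -1.25, p(m) = -0.816406 (−); new bracket [-1.5, -1.25]
m = -1.375, p(m) = -0.4309 (−); new bracket [-1.5, -1.375]
m = -1.4375, p(m) = -0.1125 (−); new bracket [-1.5, -1.4375]

[-1.5, -1.4375]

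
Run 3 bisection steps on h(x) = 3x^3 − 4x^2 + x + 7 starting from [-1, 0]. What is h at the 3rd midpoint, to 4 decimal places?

1.0527

m = -0.5, h(m) = 5.125 (+); new bracket [-1, -0.5]
m = -0.75, h(m) = 2.734375 (+); new bracket [-1, -0.75]
m = -0.875, h(m) = 1.052734 (+); new bracket [-1, -0.875]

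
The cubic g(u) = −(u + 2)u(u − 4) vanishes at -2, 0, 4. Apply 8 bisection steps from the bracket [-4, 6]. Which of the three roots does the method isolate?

g(1) = 9 > 0, so the root lies in [1, 6]
g(3.5) = 9.625 > 0, so the root lies in [3.5, 6]
g(4.75) = -24.046875 < 0, so the root lies in [3.5, 4.75]
g(4.125) = -3.1582 < 0, so the root lies in [3.5, 4.125]
g(3.8125) = 4.155 > 0, so the root lies in [3.8125, 4.125]
g(3.96875) = 0.7403 > 0, so the root lies in [3.96875, 4.125]
g(4.046875) = -1.1471 < 0, so the root lies in [3.96875, 4.046875]
g(4.0078125) = -0.1881 < 0, so the root lies in [3.96875, 4.0078125]

4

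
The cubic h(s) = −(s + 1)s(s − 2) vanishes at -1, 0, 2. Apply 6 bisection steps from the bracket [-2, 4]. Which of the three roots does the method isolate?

2

m = 1, h(m) = 2 (+); new bracket [1, 4]
m = 2.5, h(m) = -4.375 (−); new bracket [1, 2.5]
m = 1.75, h(m) = 1.203125 (+); new bracket [1.75, 2.5]
m = 2.125, h(m) = -0.8301 (−); new bracket [1.75, 2.125]
m = 1.9375, h(m) = 0.3557 (+); new bracket [1.9375, 2.125]
m = 2.03125, h(m) = -0.1924 (−); new bracket [1.9375, 2.03125]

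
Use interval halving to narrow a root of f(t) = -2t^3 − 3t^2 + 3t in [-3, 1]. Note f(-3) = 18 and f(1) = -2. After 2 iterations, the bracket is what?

[-3, -2]

midpoint -1: f = -4 < 0 → [-3, -1]
midpoint -2: f = -2 < 0 → [-3, -2]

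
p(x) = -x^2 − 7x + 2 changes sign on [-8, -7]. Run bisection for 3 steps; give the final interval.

m = -7.5, p(m) = -1.75 (−); new bracket [-7.5, -7]
m = -7.25, p(m) = 0.1875 (+); new bracket [-7.5, -7.25]
m = -7.375, p(m) = -0.765625 (−); new bracket [-7.375, -7.25]

[-7.375, -7.25]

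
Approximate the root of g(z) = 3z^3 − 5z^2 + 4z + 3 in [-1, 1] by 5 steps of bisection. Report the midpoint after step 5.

m = 0, g(m) = 3 (+); new bracket [-1, 0]
m = -0.5, g(m) = -0.625 (−); new bracket [-0.5, 0]
m = -0.25, g(m) = 1.640625 (+); new bracket [-0.5, -0.25]
m = -0.375, g(m) = 0.6387 (+); new bracket [-0.5, -0.375]
m = -0.4375, g(m) = 0.0417 (+); new bracket [-0.5, -0.4375]

-0.4375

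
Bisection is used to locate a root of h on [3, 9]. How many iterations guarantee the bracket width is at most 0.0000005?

Width after n steps is 6/2^n. Need 2^n ≥ 6/0.0000005 = 12000000.
2^23 = 8388608 < 12000000 ≤ 2^24 = 16777216, so n = 24.

24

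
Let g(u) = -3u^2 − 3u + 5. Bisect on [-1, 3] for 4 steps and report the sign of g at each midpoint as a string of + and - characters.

-+++

u = 1 gives g = -1, negative; keep [-1, 1]
u = 0 gives g = 5, positive; keep [0, 1]
u = 0.5 gives g = 2.75, positive; keep [0.5, 1]
u = 0.75 gives g = 1.0625, positive; keep [0.75, 1]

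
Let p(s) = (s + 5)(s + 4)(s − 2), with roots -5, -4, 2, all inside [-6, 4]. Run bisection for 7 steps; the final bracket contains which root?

2

midpoint -1: p = -36 < 0 → [-1, 4]
midpoint 1.5: p = -17.875 < 0 → [1.5, 4]
midpoint 2.75: p = 39.234375 > 0 → [1.5, 2.75]
midpoint 2.125: p = 5.4551 > 0 → [1.5, 2.125]
midpoint 1.8125: p = -7.4246 < 0 → [1.8125, 2.125]
midpoint 1.96875: p = -1.2998 < 0 → [1.96875, 2.125]
midpoint 2.046875: p = 1.9974 > 0 → [1.96875, 2.046875]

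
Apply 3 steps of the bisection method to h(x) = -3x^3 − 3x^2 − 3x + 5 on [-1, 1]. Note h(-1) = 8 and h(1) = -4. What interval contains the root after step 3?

m = 0, h(m) = 5 (+); new bracket [0, 1]
m = 0.5, h(m) = 2.375 (+); new bracket [0.5, 1]
m = 0.75, h(m) = -0.203125 (−); new bracket [0.5, 0.75]

[0.5, 0.75]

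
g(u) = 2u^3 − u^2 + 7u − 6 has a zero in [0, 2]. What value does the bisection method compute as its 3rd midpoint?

0.75

m = 1, g(m) = 2 (+); new bracket [0, 1]
m = 0.5, g(m) = -2.5 (−); new bracket [0.5, 1]
m = 0.75, g(m) = -0.46875 (−); new bracket [0.75, 1]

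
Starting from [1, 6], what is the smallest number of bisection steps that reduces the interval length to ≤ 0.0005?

Width after n steps is 5/2^n. Need 2^n ≥ 5/0.0005 = 10000.
2^13 = 8192 < 10000 ≤ 2^14 = 16384, so n = 14.

14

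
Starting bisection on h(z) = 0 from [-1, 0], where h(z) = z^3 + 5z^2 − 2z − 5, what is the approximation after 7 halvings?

m = -0.5, h(m) = -2.875 (−); new bracket [-1, -0.5]
m = -0.75, h(m) = -1.109375 (−); new bracket [-1, -0.75]
m = -0.875, h(m) = -0.091797 (−); new bracket [-1, -0.875]
m = -0.9375, h(m) = 0.4456 (+); new bracket [-0.9375, -0.875]
m = -0.90625, h(m) = 0.1747 (+); new bracket [-0.90625, -0.875]
m = -0.890625, h(m) = 0.0409 (+); new bracket [-0.890625, -0.875]
m = -0.8828125, h(m) = -0.0256 (−); new bracket [-0.890625, -0.8828125]

-0.8828125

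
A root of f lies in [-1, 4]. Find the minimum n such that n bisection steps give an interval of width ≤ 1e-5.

19

Width after n steps is 5/2^n. Need 2^n ≥ 5/1e-5 = 500000.
2^18 = 262144 < 500000 ≤ 2^19 = 524288, so n = 19.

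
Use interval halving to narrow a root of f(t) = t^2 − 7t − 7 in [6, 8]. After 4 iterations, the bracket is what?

[7.875, 8]

m = 7, f(m) = -7 (−); new bracket [7, 8]
m = 7.5, f(m) = -3.25 (−); new bracket [7.5, 8]
m = 7.75, f(m) = -1.1875 (−); new bracket [7.75, 8]
m = 7.875, f(m) = -0.1094 (−); new bracket [7.875, 8]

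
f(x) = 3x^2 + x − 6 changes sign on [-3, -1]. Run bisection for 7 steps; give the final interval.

midpoint -2: f = 4 > 0 → [-2, -1]
midpoint -1.5: f = -0.75 < 0 → [-2, -1.5]
midpoint -1.75: f = 1.4375 > 0 → [-1.75, -1.5]
midpoint -1.625: f = 0.2969 > 0 → [-1.625, -1.5]
midpoint -1.5625: f = -0.2383 < 0 → [-1.625, -1.5625]
midpoint -1.59375: f = 0.0264 > 0 → [-1.59375, -1.5625]
midpoint -1.578125: f = -0.1067 < 0 → [-1.59375, -1.578125]

[-1.59375, -1.578125]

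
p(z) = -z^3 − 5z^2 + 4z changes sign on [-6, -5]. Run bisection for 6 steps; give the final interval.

z = -5.5 gives p = -6.875, negative; keep [-6, -5.5]
z = -5.75 gives p = 1.796875, positive; keep [-5.75, -5.5]
z = -5.625 gives p = -2.724609, negative; keep [-5.75, -5.625]
z = -5.6875 gives p = -0.511, negative; keep [-5.75, -5.6875]
z = -5.71875 gives p = 0.6311, positive; keep [-5.71875, -5.6875]
z = -5.703125 gives p = 0.0571, positive; keep [-5.703125, -5.6875]

[-5.703125, -5.6875]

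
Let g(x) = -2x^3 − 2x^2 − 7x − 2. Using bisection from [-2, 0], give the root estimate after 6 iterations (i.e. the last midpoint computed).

-0.28125

midpoint -1: g = 5 > 0 → [-1, 0]
midpoint -0.5: g = 1.25 > 0 → [-0.5, 0]
midpoint -0.25: g = -0.34375 < 0 → [-0.5, -0.25]
midpoint -0.375: g = 0.4492 > 0 → [-0.375, -0.25]
midpoint -0.3125: g = 0.0532 > 0 → [-0.3125, -0.25]
midpoint -0.28125: g = -0.145 < 0 → [-0.3125, -0.28125]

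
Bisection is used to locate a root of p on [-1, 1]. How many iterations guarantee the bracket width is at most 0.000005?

Width after n steps is 2/2^n. Need 2^n ≥ 2/0.000005 = 400000.
2^18 = 262144 < 400000 ≤ 2^19 = 524288, so n = 19.

19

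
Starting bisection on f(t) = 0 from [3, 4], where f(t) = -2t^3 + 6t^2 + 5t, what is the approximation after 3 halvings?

midpoint 3.5: f = 5.25 > 0 → [3.5, 4]
midpoint 3.75: f = -2.34375 < 0 → [3.5, 3.75]
midpoint 3.625: f = 1.699219 > 0 → [3.625, 3.75]

3.625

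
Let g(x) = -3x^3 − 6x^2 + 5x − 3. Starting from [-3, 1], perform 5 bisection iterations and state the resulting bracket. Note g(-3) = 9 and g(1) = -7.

midpoint -1: g = -11 < 0 → [-3, -1]
midpoint -2: g = -13 < 0 → [-3, -2]
midpoint -2.5: g = -6.125 < 0 → [-3, -2.5]
midpoint -2.75: g = 0.2656 > 0 → [-2.75, -2.5]
midpoint -2.625: g = -3.2051 < 0 → [-2.75, -2.625]

[-2.75, -2.625]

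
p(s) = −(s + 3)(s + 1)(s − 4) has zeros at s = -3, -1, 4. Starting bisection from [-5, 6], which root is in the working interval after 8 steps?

4

m = 0.5, p(m) = 18.375 (+); new bracket [0.5, 6]
m = 3.25, p(m) = 19.921875 (+); new bracket [3.25, 6]
m = 4.625, p(m) = -26.806641 (−); new bracket [3.25, 4.625]
m = 3.9375, p(m) = 2.1409 (+); new bracket [3.9375, 4.625]
m = 4.28125, p(m) = -10.8152 (−); new bracket [3.9375, 4.28125]
m = 4.109375, p(m) = -3.973 (−); new bracket [3.9375, 4.109375]
m = 4.0234375, p(m) = -0.8269 (−); new bracket [3.9375, 4.0234375]
m = 3.98046875, p(m) = 0.679 (+); new bracket [3.98046875, 4.0234375]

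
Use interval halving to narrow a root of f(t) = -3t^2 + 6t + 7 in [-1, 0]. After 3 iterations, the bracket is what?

t = -0.5 gives f = 3.25, positive; keep [-1, -0.5]
t = -0.75 gives f = 0.8125, positive; keep [-1, -0.75]
t = -0.875 gives f = -0.546875, negative; keep [-0.875, -0.75]

[-0.875, -0.75]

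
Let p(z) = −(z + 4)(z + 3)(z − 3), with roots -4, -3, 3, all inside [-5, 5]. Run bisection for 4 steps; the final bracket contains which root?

3

z = 0 gives p = 36, positive; keep [0, 5]
z = 2.5 gives p = 17.875, positive; keep [2.5, 5]
z = 3.75 gives p = -39.234375, negative; keep [2.5, 3.75]
z = 3.125 gives p = -5.4551, negative; keep [2.5, 3.125]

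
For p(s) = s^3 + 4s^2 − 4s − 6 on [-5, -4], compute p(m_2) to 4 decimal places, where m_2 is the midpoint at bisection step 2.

-3.9219

m = -4.5, p(m) = 1.875 (+); new bracket [-5, -4.5]
m = -4.75, p(m) = -3.921875 (−); new bracket [-4.75, -4.5]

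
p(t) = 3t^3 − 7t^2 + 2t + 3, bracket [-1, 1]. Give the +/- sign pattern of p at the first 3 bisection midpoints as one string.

midpoint 0: p = 3 > 0 → [-1, 0]
midpoint -0.5: p = -0.125 < 0 → [-0.5, 0]
midpoint -0.25: p = 2.015625 > 0 → [-0.5, -0.25]

+-+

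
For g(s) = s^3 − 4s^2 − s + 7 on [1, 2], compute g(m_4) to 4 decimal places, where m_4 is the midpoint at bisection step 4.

m = 1.5, g(m) = -0.125 (−); new bracket [1, 1.5]
m = 1.25, g(m) = 1.453125 (+); new bracket [1.25, 1.5]
m = 1.375, g(m) = 0.662109 (+); new bracket [1.375, 1.5]
m = 1.4375, g(m) = 0.2673 (+); new bracket [1.4375, 1.5]

0.2673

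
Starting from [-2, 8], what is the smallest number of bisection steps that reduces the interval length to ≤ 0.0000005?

Width after n steps is 10/2^n. Need 2^n ≥ 10/0.0000005 = 20000000.
2^24 = 16777216 < 20000000 ≤ 2^25 = 33554432, so n = 25.

25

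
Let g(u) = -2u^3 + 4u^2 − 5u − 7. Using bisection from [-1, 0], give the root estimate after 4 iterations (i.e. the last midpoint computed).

m = -0.5, g(m) = -3.25 (−); new bracket [-1, -0.5]
m = -0.75, g(m) = -0.15625 (−); new bracket [-1, -0.75]
m = -0.875, g(m) = 1.777344 (+); new bracket [-0.875, -0.75]
m = -0.8125, g(m) = 0.7759 (+); new bracket [-0.8125, -0.75]

-0.8125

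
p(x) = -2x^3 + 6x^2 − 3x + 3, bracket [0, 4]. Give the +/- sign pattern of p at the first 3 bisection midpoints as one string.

x = 2 gives p = 5, positive; keep [2, 4]
x = 3 gives p = -6, negative; keep [2, 3]
x = 2.5 gives p = 1.75, positive; keep [2.5, 3]

+-+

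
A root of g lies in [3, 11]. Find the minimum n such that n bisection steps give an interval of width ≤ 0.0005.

Width after n steps is 8/2^n. Need 2^n ≥ 8/0.0005 = 16000.
2^13 = 8192 < 16000 ≤ 2^14 = 16384, so n = 14.

14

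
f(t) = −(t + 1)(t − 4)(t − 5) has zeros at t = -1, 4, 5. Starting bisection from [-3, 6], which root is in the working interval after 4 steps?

t = 1.5 gives f = -21.875, negative; keep [-3, 1.5]
t = -0.75 gives f = -6.828125, negative; keep [-3, -0.75]
t = -1.875 gives f = 35.341797, positive; keep [-1.875, -0.75]
t = -1.3125 gives f = 10.4797, positive; keep [-1.3125, -0.75]

-1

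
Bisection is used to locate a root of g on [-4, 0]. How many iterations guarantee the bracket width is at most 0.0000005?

23

Width after n steps is 4/2^n. Need 2^n ≥ 4/0.0000005 = 8000000.
2^22 = 4194304 < 8000000 ≤ 2^23 = 8388608, so n = 23.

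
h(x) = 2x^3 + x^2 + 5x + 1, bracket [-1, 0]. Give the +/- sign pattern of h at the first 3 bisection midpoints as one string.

h(-0.5) = -1.5 < 0, so the root lies in [-0.5, 0]
h(-0.25) = -0.21875 < 0, so the root lies in [-0.25, 0]
h(-0.125) = 0.386719 > 0, so the root lies in [-0.25, -0.125]

--+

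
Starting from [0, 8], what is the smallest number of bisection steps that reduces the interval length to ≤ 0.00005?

18

Width after n steps is 8/2^n. Need 2^n ≥ 8/0.00005 = 160000.
2^17 = 131072 < 160000 ≤ 2^18 = 262144, so n = 18.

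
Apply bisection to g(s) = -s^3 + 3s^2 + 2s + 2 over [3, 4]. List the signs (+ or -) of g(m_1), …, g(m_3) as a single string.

m = 3.5, g(m) = 2.875 (+); new bracket [3.5, 4]
m = 3.75, g(m) = -1.046875 (−); new bracket [3.5, 3.75]
m = 3.625, g(m) = 1.037109 (+); new bracket [3.625, 3.75]

+-+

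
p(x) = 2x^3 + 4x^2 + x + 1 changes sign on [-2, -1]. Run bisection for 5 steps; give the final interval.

x = -1.5 gives p = 1.75, positive; keep [-2, -1.5]
x = -1.75 gives p = 0.78125, positive; keep [-2, -1.75]
x = -1.875 gives p = 0.003906, positive; keep [-2, -1.875]
x = -1.9375 gives p = -0.4683, negative; keep [-1.9375, -1.875]
x = -1.90625 gives p = -0.2249, negative; keep [-1.90625, -1.875]

[-1.90625, -1.875]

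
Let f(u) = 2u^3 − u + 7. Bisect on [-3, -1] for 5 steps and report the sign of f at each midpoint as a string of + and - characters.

-+-+-

u = -2 gives f = -7, negative; keep [-2, -1]
u = -1.5 gives f = 1.75, positive; keep [-2, -1.5]
u = -1.75 gives f = -1.96875, negative; keep [-1.75, -1.5]
u = -1.625 gives f = 0.043, positive; keep [-1.75, -1.625]
u = -1.6875 gives f = -0.9233, negative; keep [-1.6875, -1.625]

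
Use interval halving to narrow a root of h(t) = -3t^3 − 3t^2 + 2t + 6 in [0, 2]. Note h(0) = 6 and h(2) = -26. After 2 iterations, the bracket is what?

[1, 1.5]

midpoint 1: h = 2 > 0 → [1, 2]
midpoint 1.5: h = -7.875 < 0 → [1, 1.5]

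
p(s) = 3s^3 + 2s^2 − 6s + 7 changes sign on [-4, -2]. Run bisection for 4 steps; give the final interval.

[-2.125, -2]

p(-3) = -38 < 0, so the root lies in [-3, -2]
p(-2.5) = -12.375 < 0, so the root lies in [-2.5, -2]
p(-2.25) = -3.546875 < 0, so the root lies in [-2.25, -2]
p(-2.125) = -0.0059 < 0, so the root lies in [-2.125, -2]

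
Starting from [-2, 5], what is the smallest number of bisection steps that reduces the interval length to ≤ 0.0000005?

Width after n steps is 7/2^n. Need 2^n ≥ 7/0.0000005 = 14000000.
2^23 = 8388608 < 14000000 ≤ 2^24 = 16777216, so n = 24.

24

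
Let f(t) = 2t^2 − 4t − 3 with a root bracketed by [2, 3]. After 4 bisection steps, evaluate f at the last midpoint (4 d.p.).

t = 2.5 gives f = -0.5, negative; keep [2.5, 3]
t = 2.75 gives f = 1.125, positive; keep [2.5, 2.75]
t = 2.625 gives f = 0.28125, positive; keep [2.5, 2.625]
t = 2.5625 gives f = -0.1172, negative; keep [2.5625, 2.625]

-0.1172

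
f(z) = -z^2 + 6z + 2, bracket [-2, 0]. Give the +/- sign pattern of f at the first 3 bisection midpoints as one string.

--+

midpoint -1: f = -5 < 0 → [-1, 0]
midpoint -0.5: f = -1.25 < 0 → [-0.5, 0]
midpoint -0.25: f = 0.4375 > 0 → [-0.5, -0.25]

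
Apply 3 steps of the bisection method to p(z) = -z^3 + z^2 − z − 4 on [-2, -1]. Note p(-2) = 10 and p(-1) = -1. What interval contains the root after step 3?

z = -1.5 gives p = 3.125, positive; keep [-1.5, -1]
z = -1.25 gives p = 0.765625, positive; keep [-1.25, -1]
z = -1.125 gives p = -0.185547, negative; keep [-1.25, -1.125]

[-1.25, -1.125]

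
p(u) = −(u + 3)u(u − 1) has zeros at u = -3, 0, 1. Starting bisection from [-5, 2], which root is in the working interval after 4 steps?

-3

p(-1.5) = -5.625 < 0, so the root lies in [-5, -1.5]
p(-3.25) = 3.453125 > 0, so the root lies in [-3.25, -1.5]
p(-2.375) = -5.009766 < 0, so the root lies in [-3.25, -2.375]
p(-2.8125) = -2.0105 < 0, so the root lies in [-3.25, -2.8125]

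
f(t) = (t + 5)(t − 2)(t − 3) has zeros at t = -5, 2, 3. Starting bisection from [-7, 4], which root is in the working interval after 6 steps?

m = -1.5, f(m) = 55.125 (+); new bracket [-7, -1.5]
m = -4.25, f(m) = 33.984375 (+); new bracket [-7, -4.25]
m = -5.625, f(m) = -41.103516 (−); new bracket [-5.625, -4.25]
m = -4.9375, f(m) = 3.4417 (+); new bracket [-5.625, -4.9375]
m = -5.28125, f(m) = -16.9588 (−); new bracket [-5.28125, -4.9375]
m = -5.109375, f(m) = -6.3058 (−); new bracket [-5.109375, -4.9375]

-5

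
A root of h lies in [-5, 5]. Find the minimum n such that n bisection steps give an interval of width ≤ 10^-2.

Width after n steps is 10/2^n. Need 2^n ≥ 10/10^-2 = 1000.
2^9 = 512 < 1000 ≤ 2^10 = 1024, so n = 10.

10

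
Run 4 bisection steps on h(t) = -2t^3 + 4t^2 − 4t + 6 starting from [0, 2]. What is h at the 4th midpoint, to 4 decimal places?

-0.6211

m = 1, h(m) = 4 (+); new bracket [1, 2]
m = 1.5, h(m) = 2.25 (+); new bracket [1.5, 2]
m = 1.75, h(m) = 0.53125 (+); new bracket [1.75, 2]
m = 1.875, h(m) = -0.6211 (−); new bracket [1.75, 1.875]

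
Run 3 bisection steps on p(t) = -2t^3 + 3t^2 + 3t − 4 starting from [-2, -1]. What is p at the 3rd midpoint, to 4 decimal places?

midpoint -1.5: p = 5 > 0 → [-1.5, -1]
midpoint -1.25: p = 0.84375 > 0 → [-1.25, -1]
midpoint -1.125: p = -0.730469 < 0 → [-1.25, -1.125]

-0.7305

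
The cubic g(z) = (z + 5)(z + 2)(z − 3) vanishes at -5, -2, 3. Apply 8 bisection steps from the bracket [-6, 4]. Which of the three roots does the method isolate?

m = -1, g(m) = -16 (−); new bracket [-1, 4]
m = 1.5, g(m) = -34.125 (−); new bracket [1.5, 4]
m = 2.75, g(m) = -9.203125 (−); new bracket [2.75, 4]
m = 3.375, g(m) = 16.8809 (+); new bracket [2.75, 3.375]
m = 3.0625, g(m) = 2.551 (+); new bracket [2.75, 3.0625]
m = 2.90625, g(m) = -3.6366 (−); new bracket [2.90625, 3.0625]
m = 2.984375, g(m) = -0.6218 (−); new bracket [2.984375, 3.0625]
m = 3.0234375, g(m) = 0.9447 (+); new bracket [2.984375, 3.0234375]

3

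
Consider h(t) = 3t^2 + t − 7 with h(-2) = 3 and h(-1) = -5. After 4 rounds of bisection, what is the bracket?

m = -1.5, h(m) = -1.75 (−); new bracket [-2, -1.5]
m = -1.75, h(m) = 0.4375 (+); new bracket [-1.75, -1.5]
m = -1.625, h(m) = -0.703125 (−); new bracket [-1.75, -1.625]
m = -1.6875, h(m) = -0.1445 (−); new bracket [-1.75, -1.6875]

[-1.75, -1.6875]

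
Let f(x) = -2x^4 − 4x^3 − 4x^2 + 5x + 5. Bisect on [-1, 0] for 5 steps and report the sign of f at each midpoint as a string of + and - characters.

midpoint -0.5: f = 1.875 > 0 → [-1, -0.5]
midpoint -0.75: f = 0.054688 > 0 → [-1, -0.75]
midpoint -0.875: f = -0.930176 < 0 → [-0.875, -0.75]
midpoint -0.8125: f = -0.4292 < 0 → [-0.8125, -0.75]
midpoint -0.78125: f = -0.1854 < 0 → [-0.78125, -0.75]

++---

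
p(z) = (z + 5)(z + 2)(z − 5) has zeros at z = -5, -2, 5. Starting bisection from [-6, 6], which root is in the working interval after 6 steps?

midpoint 0: p = -50 < 0 → [0, 6]
midpoint 3: p = -80 < 0 → [3, 6]
midpoint 4.5: p = -30.875 < 0 → [4.5, 6]
midpoint 5.25: p = 18.5781 > 0 → [4.5, 5.25]
midpoint 4.875: p = -8.4863 < 0 → [4.875, 5.25]
midpoint 5.0625: p = 4.4417 > 0 → [4.875, 5.0625]

5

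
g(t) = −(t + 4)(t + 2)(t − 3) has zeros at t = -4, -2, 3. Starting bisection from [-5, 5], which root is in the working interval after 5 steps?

t = 0 gives g = 24, positive; keep [0, 5]
t = 2.5 gives g = 14.625, positive; keep [2.5, 5]
t = 3.75 gives g = -33.421875, negative; keep [2.5, 3.75]
t = 3.125 gives g = -4.5645, negative; keep [2.5, 3.125]
t = 2.8125 gives g = 6.1472, positive; keep [2.8125, 3.125]

3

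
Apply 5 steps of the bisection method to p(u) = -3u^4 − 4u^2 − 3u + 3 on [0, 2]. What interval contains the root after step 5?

midpoint 1: p = -7 < 0 → [0, 1]
midpoint 0.5: p = 0.3125 > 0 → [0.5, 1]
midpoint 0.75: p = -2.449219 < 0 → [0.5, 0.75]
midpoint 0.625: p = -0.8953 < 0 → [0.5, 0.625]
midpoint 0.5625: p = -0.2535 < 0 → [0.5, 0.5625]

[0.5, 0.5625]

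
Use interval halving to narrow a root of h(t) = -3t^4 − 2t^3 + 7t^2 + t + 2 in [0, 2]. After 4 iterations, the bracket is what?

h(1) = 5 > 0, so the root lies in [1, 2]
h(1.5) = -2.6875 < 0, so the root lies in [1, 1.5]
h(1.25) = 2.957031 > 0, so the root lies in [1.25, 1.5]
h(1.375) = 0.6868 > 0, so the root lies in [1.375, 1.5]

[1.375, 1.5]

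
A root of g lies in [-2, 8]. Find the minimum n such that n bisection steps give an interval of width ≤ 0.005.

11

Width after n steps is 10/2^n. Need 2^n ≥ 10/0.005 = 2000.
2^10 = 1024 < 2000 ≤ 2^11 = 2048, so n = 11.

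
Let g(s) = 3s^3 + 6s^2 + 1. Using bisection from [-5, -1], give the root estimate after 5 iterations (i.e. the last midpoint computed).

midpoint -3: g = -26 < 0 → [-3, -1]
midpoint -2: g = 1 > 0 → [-3, -2]
midpoint -2.5: g = -8.375 < 0 → [-2.5, -2]
midpoint -2.25: g = -2.7969 < 0 → [-2.25, -2]
midpoint -2.125: g = -0.6934 < 0 → [-2.125, -2]

-2.125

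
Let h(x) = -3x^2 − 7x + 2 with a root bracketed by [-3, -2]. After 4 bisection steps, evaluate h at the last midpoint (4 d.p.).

0.2383

midpoint -2.5: h = 0.75 > 0 → [-3, -2.5]
midpoint -2.75: h = -1.4375 < 0 → [-2.75, -2.5]
midpoint -2.625: h = -0.296875 < 0 → [-2.625, -2.5]
midpoint -2.5625: h = 0.2383 > 0 → [-2.625, -2.5625]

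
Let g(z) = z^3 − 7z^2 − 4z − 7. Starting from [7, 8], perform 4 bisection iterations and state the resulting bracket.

z = 7.5 gives g = -8.875, negative; keep [7.5, 8]
z = 7.75 gives g = 7.046875, positive; keep [7.5, 7.75]
z = 7.625 gives g = -1.162109, negative; keep [7.625, 7.75]
z = 7.6875 gives g = 2.8796, positive; keep [7.625, 7.6875]

[7.625, 7.6875]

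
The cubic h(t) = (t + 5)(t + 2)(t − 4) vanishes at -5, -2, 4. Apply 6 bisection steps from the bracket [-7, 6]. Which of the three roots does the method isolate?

4

midpoint -0.5: h = -30.375 < 0 → [-0.5, 6]
midpoint 2.75: h = -46.015625 < 0 → [2.75, 6]
midpoint 4.375: h = 22.412109 > 0 → [2.75, 4.375]
midpoint 3.5625: h = -20.8376 < 0 → [3.5625, 4.375]
midpoint 3.96875: h = -1.6729 < 0 → [3.96875, 4.375]
midpoint 4.171875: h = 9.7294 > 0 → [3.96875, 4.171875]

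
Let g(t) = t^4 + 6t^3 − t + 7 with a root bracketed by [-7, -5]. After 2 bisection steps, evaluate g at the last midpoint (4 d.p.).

-70.6875

g(-6) = 13 > 0, so the root lies in [-6, -5]
g(-5.5) = -70.6875 < 0, so the root lies in [-6, -5.5]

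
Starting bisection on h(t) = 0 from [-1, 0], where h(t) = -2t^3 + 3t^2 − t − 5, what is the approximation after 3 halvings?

-0.875

h(-0.5) = -3.5 < 0, so the root lies in [-1, -0.5]
h(-0.75) = -1.71875 < 0, so the root lies in [-1, -0.75]
h(-0.875) = -0.488281 < 0, so the root lies in [-1, -0.875]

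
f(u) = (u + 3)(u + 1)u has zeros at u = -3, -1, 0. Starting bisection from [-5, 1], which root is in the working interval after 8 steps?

-3

m = -2, f(m) = 2 (+); new bracket [-5, -2]
m = -3.5, f(m) = -4.375 (−); new bracket [-3.5, -2]
m = -2.75, f(m) = 1.203125 (+); new bracket [-3.5, -2.75]
m = -3.125, f(m) = -0.8301 (−); new bracket [-3.125, -2.75]
m = -2.9375, f(m) = 0.3557 (+); new bracket [-3.125, -2.9375]
m = -3.03125, f(m) = -0.1924 (−); new bracket [-3.03125, -2.9375]
m = -2.984375, f(m) = 0.0925 (+); new bracket [-3.03125, -2.984375]
m = -3.0078125, f(m) = -0.0472 (−); new bracket [-3.0078125, -2.984375]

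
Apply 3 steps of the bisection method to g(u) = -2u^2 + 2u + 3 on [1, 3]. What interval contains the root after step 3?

[1.75, 2]

midpoint 2: g = -1 < 0 → [1, 2]
midpoint 1.5: g = 1.5 > 0 → [1.5, 2]
midpoint 1.75: g = 0.375 > 0 → [1.75, 2]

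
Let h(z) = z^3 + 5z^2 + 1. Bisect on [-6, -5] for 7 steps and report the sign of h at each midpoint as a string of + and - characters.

----+-+

h(-5.5) = -14.125 < 0, so the root lies in [-5.5, -5]
h(-5.25) = -5.890625 < 0, so the root lies in [-5.25, -5]
h(-5.125) = -2.283203 < 0, so the root lies in [-5.125, -5]
h(-5.0625) = -0.6018 < 0, so the root lies in [-5.0625, -5]
h(-5.03125) = 0.209 > 0, so the root lies in [-5.0625, -5.03125]
h(-5.046875) = -0.194 < 0, so the root lies in [-5.046875, -5.03125]
h(-5.0390625) = 0.0081 > 0, so the root lies in [-5.046875, -5.0390625]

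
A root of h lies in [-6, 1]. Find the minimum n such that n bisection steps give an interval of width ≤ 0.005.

Width after n steps is 7/2^n. Need 2^n ≥ 7/0.005 = 1400.
2^10 = 1024 < 1400 ≤ 2^11 = 2048, so n = 11.

11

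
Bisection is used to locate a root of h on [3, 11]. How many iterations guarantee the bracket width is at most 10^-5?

20

Width after n steps is 8/2^n. Need 2^n ≥ 8/10^-5 = 800000.
2^19 = 524288 < 800000 ≤ 2^20 = 1048576, so n = 20.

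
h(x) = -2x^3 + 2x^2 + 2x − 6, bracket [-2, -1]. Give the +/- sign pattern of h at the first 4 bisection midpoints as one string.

+-+-

m = -1.5, h(m) = 2.25 (+); new bracket [-1.5, -1]
m = -1.25, h(m) = -1.46875 (−); new bracket [-1.5, -1.25]
m = -1.375, h(m) = 0.230469 (+); new bracket [-1.375, -1.25]
m = -1.3125, h(m) = -0.6577 (−); new bracket [-1.375, -1.3125]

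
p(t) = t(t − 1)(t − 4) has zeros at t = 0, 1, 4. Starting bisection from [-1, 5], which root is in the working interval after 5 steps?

4

t = 2 gives p = -4, negative; keep [2, 5]
t = 3.5 gives p = -4.375, negative; keep [3.5, 5]
t = 4.25 gives p = 3.453125, positive; keep [3.5, 4.25]
t = 3.875 gives p = -1.3926, negative; keep [3.875, 4.25]
t = 4.0625 gives p = 0.7776, positive; keep [3.875, 4.0625]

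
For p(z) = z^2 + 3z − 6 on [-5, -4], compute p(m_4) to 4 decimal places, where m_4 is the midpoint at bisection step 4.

midpoint -4.5: p = 0.75 > 0 → [-4.5, -4]
midpoint -4.25: p = -0.6875 < 0 → [-4.5, -4.25]
midpoint -4.375: p = 0.015625 > 0 → [-4.375, -4.25]
midpoint -4.3125: p = -0.3398 < 0 → [-4.375, -4.3125]

-0.3398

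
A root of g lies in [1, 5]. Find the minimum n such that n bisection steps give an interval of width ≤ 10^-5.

Width after n steps is 4/2^n. Need 2^n ≥ 4/10^-5 = 400000.
2^18 = 262144 < 400000 ≤ 2^19 = 524288, so n = 19.

19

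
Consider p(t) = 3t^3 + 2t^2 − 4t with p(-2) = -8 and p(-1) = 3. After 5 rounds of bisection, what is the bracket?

[-1.5625, -1.53125]

t = -1.5 gives p = 0.375, positive; keep [-2, -1.5]
t = -1.75 gives p = -2.953125, negative; keep [-1.75, -1.5]
t = -1.625 gives p = -1.091797, negative; keep [-1.625, -1.5]
t = -1.5625 gives p = -0.3113, negative; keep [-1.5625, -1.5]
t = -1.53125 gives p = 0.0434, positive; keep [-1.5625, -1.53125]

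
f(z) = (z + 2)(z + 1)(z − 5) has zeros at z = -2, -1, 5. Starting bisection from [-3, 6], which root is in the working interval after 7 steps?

midpoint 1.5: f = -30.625 < 0 → [1.5, 6]
midpoint 3.75: f = -34.140625 < 0 → [3.75, 6]
midpoint 4.875: f = -5.048828 < 0 → [4.875, 6]
midpoint 5.4375: f = 20.947 > 0 → [4.875, 5.4375]
midpoint 5.15625: f = 6.8837 > 0 → [4.875, 5.15625]
midpoint 5.015625: f = 0.6594 > 0 → [4.875, 5.015625]
midpoint 4.9453125: f = -2.2582 < 0 → [4.9453125, 5.015625]

5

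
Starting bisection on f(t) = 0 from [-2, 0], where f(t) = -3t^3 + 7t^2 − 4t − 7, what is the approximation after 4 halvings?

-0.625

t = -1 gives f = 7, positive; keep [-1, 0]
t = -0.5 gives f = -2.875, negative; keep [-1, -0.5]
t = -0.75 gives f = 1.203125, positive; keep [-0.75, -0.5]
t = -0.625 gives f = -1.0332, negative; keep [-0.75, -0.625]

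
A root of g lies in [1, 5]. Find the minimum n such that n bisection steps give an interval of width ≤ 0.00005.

Width after n steps is 4/2^n. Need 2^n ≥ 4/0.00005 = 80000.
2^16 = 65536 < 80000 ≤ 2^17 = 131072, so n = 17.

17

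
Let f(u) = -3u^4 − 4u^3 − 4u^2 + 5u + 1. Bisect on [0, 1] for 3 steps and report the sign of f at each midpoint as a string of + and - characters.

+-+

u = 0.5 gives f = 1.8125, positive; keep [0.5, 1]
u = 0.75 gives f = -0.136719, negative; keep [0.5, 0.75]
u = 0.625 gives f = 1.128174, positive; keep [0.625, 0.75]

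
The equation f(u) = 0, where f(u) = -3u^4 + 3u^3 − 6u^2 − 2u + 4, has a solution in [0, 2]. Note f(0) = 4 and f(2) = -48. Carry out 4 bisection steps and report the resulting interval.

m = 1, f(m) = -4 (−); new bracket [0, 1]
m = 0.5, f(m) = 1.6875 (+); new bracket [0.5, 1]
m = 0.75, f(m) = -0.558594 (−); new bracket [0.5, 0.75]
m = 0.625, f(m) = 0.6809 (+); new bracket [0.625, 0.75]

[0.625, 0.75]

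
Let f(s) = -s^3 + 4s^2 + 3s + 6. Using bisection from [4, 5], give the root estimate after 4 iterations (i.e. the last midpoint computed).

4.8125

s = 4.5 gives f = 9.375, positive; keep [4.5, 5]
s = 4.75 gives f = 3.328125, positive; keep [4.75, 5]
s = 4.875 gives f = -0.169922, negative; keep [4.75, 4.875]
s = 4.8125 gives f = 1.6199, positive; keep [4.8125, 4.875]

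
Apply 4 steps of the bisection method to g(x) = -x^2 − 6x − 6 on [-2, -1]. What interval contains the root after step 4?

[-1.3125, -1.25]

g(-1.5) = 0.75 > 0, so the root lies in [-1.5, -1]
g(-1.25) = -0.0625 < 0, so the root lies in [-1.5, -1.25]
g(-1.375) = 0.359375 > 0, so the root lies in [-1.375, -1.25]
g(-1.3125) = 0.1523 > 0, so the root lies in [-1.3125, -1.25]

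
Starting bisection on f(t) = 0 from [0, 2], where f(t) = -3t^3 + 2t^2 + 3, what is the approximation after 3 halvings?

m = 1, f(m) = 2 (+); new bracket [1, 2]
m = 1.5, f(m) = -2.625 (−); new bracket [1, 1.5]
m = 1.25, f(m) = 0.265625 (+); new bracket [1.25, 1.5]

1.25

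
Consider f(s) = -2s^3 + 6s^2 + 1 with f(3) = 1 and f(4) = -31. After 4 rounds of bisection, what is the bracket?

[3, 3.0625]

f(3.5) = -11.25 < 0, so the root lies in [3, 3.5]
f(3.25) = -4.28125 < 0, so the root lies in [3, 3.25]
f(3.125) = -1.441406 < 0, so the root lies in [3, 3.125]
f(3.0625) = -0.1724 < 0, so the root lies in [3, 3.0625]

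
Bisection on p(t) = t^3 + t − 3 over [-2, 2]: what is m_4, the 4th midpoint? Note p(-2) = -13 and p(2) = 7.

midpoint 0: p = -3 < 0 → [0, 2]
midpoint 1: p = -1 < 0 → [1, 2]
midpoint 1.5: p = 1.875 > 0 → [1, 1.5]
midpoint 1.25: p = 0.2031 > 0 → [1, 1.25]

1.25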